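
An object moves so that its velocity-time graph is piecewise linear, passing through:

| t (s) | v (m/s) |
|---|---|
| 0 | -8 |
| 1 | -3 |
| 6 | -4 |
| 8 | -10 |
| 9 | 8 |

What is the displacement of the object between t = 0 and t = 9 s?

-38 m

Displacement is the signed area under the v-t curve.
0–1 s: ½(-8 + -3)(1) = -5.5 m
1–6 s: ½(-3 + -4)(5) = -17.5 m
6–8 s: ½(-4 + -10)(2) = -14 m
8–9 s: ½(-10 + 8)(1) = -1 m
Net displacement = -38 m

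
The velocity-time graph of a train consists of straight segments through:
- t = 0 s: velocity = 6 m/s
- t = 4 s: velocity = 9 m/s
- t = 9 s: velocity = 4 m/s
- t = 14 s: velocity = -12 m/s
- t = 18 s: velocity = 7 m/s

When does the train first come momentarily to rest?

v changes sign on 9–14 s (from 4 to -12); the graph is linear there, so v = 0 at t = 9 + (-4)·(14 − 9)/(-12 − 4) = 10.25 s.

t = 10.25 s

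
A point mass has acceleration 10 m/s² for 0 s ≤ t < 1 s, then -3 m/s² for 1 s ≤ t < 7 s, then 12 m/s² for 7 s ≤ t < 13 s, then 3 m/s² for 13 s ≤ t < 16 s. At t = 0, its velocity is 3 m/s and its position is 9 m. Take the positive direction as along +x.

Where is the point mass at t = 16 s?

On each constant-a segment, Δv = aΔt and Δx = v₀Δt + ½aΔt²; chain segment to segment.
0–1 s: v starts 3 m/s; Δx = 3·1 + ½·10·1² = 8 m; v ends 13 m/s.
1–7 s: v starts 13 m/s; Δx = 13·6 + ½·-3·6² = 24 m; v ends -5 m/s.
7–13 s: v starts -5 m/s; Δx = -5·6 + ½·12·6² = 186 m; v ends 67 m/s.
13–16 s: v starts 67 m/s; Δx = 67·3 + ½·3·3² = 214.5 m; v ends 76 m/s.
x(16) = 9 + Σ Δx = 441.5 m.

441.5 m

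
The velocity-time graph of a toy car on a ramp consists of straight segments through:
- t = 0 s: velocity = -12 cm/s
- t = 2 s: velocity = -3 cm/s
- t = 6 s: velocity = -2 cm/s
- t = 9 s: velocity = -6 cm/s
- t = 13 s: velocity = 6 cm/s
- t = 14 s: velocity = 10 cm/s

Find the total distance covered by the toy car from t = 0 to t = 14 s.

Total distance travelled is ∫|v| dt — sum the magnitudes of each area piece.
0–2 s: |½(-12 + -3)(2)| = 15 cm
2–6 s: |½(-3 + -2)(4)| = 10 cm
6–9 s: |½(-2 + -6)(3)| = 12 cm
9–13 s: v = 0 at t = 11 s; triangle areas 6 + 6 = 12 cm
13–14 s: |½(6 + 10)(1)| = 8 cm
Total distance = 57 cm

57 cm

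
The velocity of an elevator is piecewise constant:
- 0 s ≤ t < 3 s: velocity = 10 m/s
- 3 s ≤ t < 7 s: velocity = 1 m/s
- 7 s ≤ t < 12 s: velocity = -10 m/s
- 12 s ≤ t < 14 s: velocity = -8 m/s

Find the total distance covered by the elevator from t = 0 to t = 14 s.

100 m

Distance (not displacement) is the total path length: add the absolute areas under v-t.
0–3 s: |10| × 3 = 30 m
3–7 s: |1| × 4 = 4 m
7–12 s: |-10| × 5 = 50 m
12–14 s: |-8| × 2 = 16 m
Total distance = 100 m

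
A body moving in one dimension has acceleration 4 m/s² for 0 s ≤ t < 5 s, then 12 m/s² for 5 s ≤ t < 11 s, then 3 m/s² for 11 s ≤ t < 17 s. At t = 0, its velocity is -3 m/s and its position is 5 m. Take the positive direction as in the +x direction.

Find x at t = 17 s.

On each constant-a segment, Δv = aΔt and Δx = v₀Δt + ½aΔt²; chain segment to segment.
0–5 s: v starts -3 m/s; Δx = -3·5 + ½·4·5² = 35 m; v ends 17 m/s.
5–11 s: v starts 17 m/s; Δx = 17·6 + ½·12·6² = 318 m; v ends 89 m/s.
11–17 s: v starts 89 m/s; Δx = 89·6 + ½·3·6² = 588 m; v ends 107 m/s.
x(17) = 5 + Σ Δx = 946 m.

946 m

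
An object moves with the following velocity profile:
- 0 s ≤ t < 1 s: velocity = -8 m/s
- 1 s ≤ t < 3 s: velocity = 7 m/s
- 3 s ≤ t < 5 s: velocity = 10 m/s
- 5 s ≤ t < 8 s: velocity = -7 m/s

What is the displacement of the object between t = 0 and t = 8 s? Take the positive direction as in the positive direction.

Displacement is the signed area under the v-t curve.
0–1 s: -8 × 1 = -8 m
1–3 s: 7 × 2 = 14 m
3–5 s: 10 × 2 = 20 m
5–8 s: -7 × 3 = -21 m
Net displacement = 5 m

5 m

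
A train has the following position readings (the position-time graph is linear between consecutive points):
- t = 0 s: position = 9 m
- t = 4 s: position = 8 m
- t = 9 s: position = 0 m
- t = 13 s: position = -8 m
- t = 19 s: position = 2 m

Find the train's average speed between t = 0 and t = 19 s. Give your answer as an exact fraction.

Average speed = (total path length)/(elapsed time); on a piecewise-linear x-t graph the path length is Σ|Δx|.
0–4 s: |Δx| = |8 − 9| = 1 m
4–9 s: |Δx| = |0 − 8| = 8 m
9–13 s: |Δx| = |-8 − 0| = 8 m
13–19 s: |Δx| = |2 − -8| = 10 m
Total path = 27 m; average speed = 27/19 = 27/19 m/s.

27/19 m/s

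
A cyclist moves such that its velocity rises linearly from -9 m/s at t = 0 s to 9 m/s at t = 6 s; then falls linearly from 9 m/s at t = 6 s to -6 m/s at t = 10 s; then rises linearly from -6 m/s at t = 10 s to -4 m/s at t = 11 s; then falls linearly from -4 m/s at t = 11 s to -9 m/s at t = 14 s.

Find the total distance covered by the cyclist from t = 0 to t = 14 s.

67.1 m

Distance (not displacement) is the total path length: add the absolute areas under v-t.
0–6 s: v = 0 at t = 3 s; triangle areas 13.5 + 13.5 = 27 m
6–10 s: v = 0 at t = 8.4 s; triangle areas 10.8 + 4.8 = 15.6 m
10–11 s: |½(-6 + -4)(1)| = 5 m
11–14 s: |½(-4 + -9)(3)| = 19.5 m
Total distance = 67.1 m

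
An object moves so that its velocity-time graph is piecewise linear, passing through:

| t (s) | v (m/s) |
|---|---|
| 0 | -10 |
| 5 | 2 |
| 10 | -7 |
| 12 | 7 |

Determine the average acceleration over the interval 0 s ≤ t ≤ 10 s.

0.3 m/s²

Average acceleration = Δv/Δt = (-7 − -10)/(10 − 0) = 0.3 m/s².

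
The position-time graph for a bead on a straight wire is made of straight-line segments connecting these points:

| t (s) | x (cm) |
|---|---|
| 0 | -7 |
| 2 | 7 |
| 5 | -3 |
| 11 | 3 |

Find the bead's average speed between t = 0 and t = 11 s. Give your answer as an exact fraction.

30/11 cm/s

Average speed = (total path length)/(elapsed time); on a piecewise-linear x-t graph the path length is Σ|Δx|.
0–2 s: |Δx| = |7 − -7| = 14 cm
2–5 s: |Δx| = |-3 − 7| = 10 cm
5–11 s: |Δx| = |3 − -3| = 6 cm
Total path = 30 cm; average speed = 30/11 = 30/11 cm/s.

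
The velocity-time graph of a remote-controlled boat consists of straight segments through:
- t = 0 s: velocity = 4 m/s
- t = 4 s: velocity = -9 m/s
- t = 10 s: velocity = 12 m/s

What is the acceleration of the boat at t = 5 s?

Acceleration is the slope of the v-t graph on 4–10 s: (12 − -9)/(10 − 4) = 3.5 m/s².

3.5 m/s²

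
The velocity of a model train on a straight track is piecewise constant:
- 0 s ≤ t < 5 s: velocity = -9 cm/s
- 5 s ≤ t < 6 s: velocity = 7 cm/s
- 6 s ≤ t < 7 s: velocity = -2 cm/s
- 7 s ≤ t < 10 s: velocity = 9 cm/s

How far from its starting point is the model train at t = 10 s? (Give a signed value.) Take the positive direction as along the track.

-13 cm

Net displacement equals the area under the velocity-time graph (areas below the axis count negative).
0–5 s: -9 × 5 = -45 cm
5–6 s: 7 × 1 = 7 cm
6–7 s: -2 × 1 = -2 cm
7–10 s: 9 × 3 = 27 cm
Net displacement = -13 cm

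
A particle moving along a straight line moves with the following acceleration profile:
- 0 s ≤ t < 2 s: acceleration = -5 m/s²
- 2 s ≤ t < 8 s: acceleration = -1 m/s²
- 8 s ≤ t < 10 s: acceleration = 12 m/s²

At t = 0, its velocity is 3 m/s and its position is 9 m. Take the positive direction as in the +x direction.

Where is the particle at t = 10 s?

-57 m

On each constant-a segment, Δv = aΔt and Δx = v₀Δt + ½aΔt²; chain segment to segment.
0–2 s: v starts 3 m/s; Δx = 3·2 + ½·-5·2² = -4 m; v ends -7 m/s.
2–8 s: v starts -7 m/s; Δx = -7·6 + ½·-1·6² = -60 m; v ends -13 m/s.
8–10 s: v starts -13 m/s; Δx = -13·2 + ½·12·2² = -2 m; v ends 11 m/s.
x(10) = 9 + Σ Δx = -57 m.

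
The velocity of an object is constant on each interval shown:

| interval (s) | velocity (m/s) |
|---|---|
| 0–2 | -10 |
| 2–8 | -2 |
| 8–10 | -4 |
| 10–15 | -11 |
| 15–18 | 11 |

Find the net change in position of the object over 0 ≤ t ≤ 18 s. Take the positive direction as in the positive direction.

-62 m

Net displacement equals the area under the velocity-time graph (areas below the axis count negative).
0–2 s: -10 × 2 = -20 m
2–8 s: -2 × 6 = -12 m
8–10 s: -4 × 2 = -8 m
10–15 s: -11 × 5 = -55 m
15–18 s: 11 × 3 = 33 m
Net displacement = -62 m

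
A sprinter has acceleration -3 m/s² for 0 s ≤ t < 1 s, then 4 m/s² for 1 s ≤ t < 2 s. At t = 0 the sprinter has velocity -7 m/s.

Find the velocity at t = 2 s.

Δv equals the area under the a-t graph; then v = v₀ + Δv.
0–1 s: -3 × 1 = -3 m/s
1–2 s: 4 × 1 = 4 m/s
Δv = 1 m/s, so v(2) = -7 + (1) = -6 m/s.

-6 m/s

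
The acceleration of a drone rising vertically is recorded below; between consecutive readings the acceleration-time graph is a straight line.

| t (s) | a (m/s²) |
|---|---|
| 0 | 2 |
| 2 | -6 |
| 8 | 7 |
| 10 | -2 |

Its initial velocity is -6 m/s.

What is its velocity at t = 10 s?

-2 m/s

Δv equals the area under the a-t graph; then v = v₀ + Δv.
0–2 s: ½(2 + -6)(2) = -4 m/s
2–8 s: ½(-6 + 7)(6) = 3 m/s
8–10 s: ½(7 + -2)(2) = 5 m/s
Δv = 4 m/s, so v(10) = -6 + (4) = -2 m/s.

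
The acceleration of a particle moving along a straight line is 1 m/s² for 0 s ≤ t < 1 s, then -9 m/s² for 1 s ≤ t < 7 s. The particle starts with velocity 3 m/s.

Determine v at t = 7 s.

-50 m/s

Δv equals the area under the a-t graph; then v = v₀ + Δv.
0–1 s: 1 × 1 = 1 m/s
1–7 s: -9 × 6 = -54 m/s
Δv = -53 m/s, so v(7) = 3 + (-53) = -50 m/s.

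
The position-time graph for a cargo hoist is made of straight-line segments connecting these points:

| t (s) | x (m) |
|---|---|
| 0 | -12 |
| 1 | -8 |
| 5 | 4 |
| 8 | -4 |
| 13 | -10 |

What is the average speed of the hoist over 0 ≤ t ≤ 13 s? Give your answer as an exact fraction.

Average speed = (total path length)/(elapsed time); on a piecewise-linear x-t graph the path length is Σ|Δx|.
0–1 s: |Δx| = |-8 − -12| = 4 m
1–5 s: |Δx| = |4 − -8| = 12 m
5–8 s: |Δx| = |-4 − 4| = 8 m
8–13 s: |Δx| = |-10 − -4| = 6 m
Total path = 30 m; average speed = 30/13 = 30/13 m/s.

30/13 m/s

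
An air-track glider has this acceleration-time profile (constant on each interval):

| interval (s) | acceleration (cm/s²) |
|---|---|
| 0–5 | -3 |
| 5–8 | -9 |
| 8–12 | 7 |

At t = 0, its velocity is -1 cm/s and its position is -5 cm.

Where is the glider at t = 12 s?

On each constant-a segment, Δv = aΔt and Δx = v₀Δt + ½aΔt²; chain segment to segment.
0–5 s: v starts -1 cm/s; Δx = -1·5 + ½·-3·5² = -42.5 cm; v ends -16 cm/s.
5–8 s: v starts -16 cm/s; Δx = -16·3 + ½·-9·3² = -88.5 cm; v ends -43 cm/s.
8–12 s: v starts -43 cm/s; Δx = -43·4 + ½·7·4² = -116 cm; v ends -15 cm/s.
x(12) = -5 + Σ Δx = -252 cm.

-252 cm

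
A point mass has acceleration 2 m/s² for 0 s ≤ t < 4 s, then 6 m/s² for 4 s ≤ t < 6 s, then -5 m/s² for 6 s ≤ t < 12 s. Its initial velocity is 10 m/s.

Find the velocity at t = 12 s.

Δv equals the area under the a-t graph; then v = v₀ + Δv.
0–4 s: 2 × 4 = 8 m/s
4–6 s: 6 × 2 = 12 m/s
6–12 s: -5 × 6 = -30 m/s
Δv = -10 m/s, so v(12) = 10 + (-10) = 0 m/s.

0 m/s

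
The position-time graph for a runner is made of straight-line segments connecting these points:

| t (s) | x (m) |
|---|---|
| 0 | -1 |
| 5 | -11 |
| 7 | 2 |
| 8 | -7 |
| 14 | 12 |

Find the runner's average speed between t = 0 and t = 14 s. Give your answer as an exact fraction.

Average speed = (total path length)/(elapsed time); on a piecewise-linear x-t graph the path length is Σ|Δx|.
0–5 s: |Δx| = |-11 − -1| = 10 m
5–7 s: |Δx| = |2 − -11| = 13 m
7–8 s: |Δx| = |-7 − 2| = 9 m
8–14 s: |Δx| = |12 − -7| = 19 m
Total path = 51 m; average speed = 51/14 = 51/14 m/s.

51/14 m/s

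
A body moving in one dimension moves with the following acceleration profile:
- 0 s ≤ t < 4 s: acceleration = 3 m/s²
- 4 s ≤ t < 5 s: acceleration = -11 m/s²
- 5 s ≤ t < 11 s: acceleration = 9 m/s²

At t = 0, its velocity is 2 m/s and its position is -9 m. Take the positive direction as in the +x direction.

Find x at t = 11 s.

211.5 m

On each constant-a segment, Δv = aΔt and Δx = v₀Δt + ½aΔt²; chain segment to segment.
0–4 s: v starts 2 m/s; Δx = 2·4 + ½·3·4² = 32 m; v ends 14 m/s.
4–5 s: v starts 14 m/s; Δx = 14·1 + ½·-11·1² = 8.5 m; v ends 3 m/s.
5–11 s: v starts 3 m/s; Δx = 3·6 + ½·9·6² = 180 m; v ends 57 m/s.
x(11) = -9 + Σ Δx = 211.5 m.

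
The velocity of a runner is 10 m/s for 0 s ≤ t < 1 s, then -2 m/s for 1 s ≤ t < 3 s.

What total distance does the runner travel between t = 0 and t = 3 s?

14 m

Total distance travelled is ∫|v| dt — sum the magnitudes of each area piece.
0–1 s: |10| × 1 = 10 m
1–3 s: |-2| × 2 = 4 m
Total distance = 14 m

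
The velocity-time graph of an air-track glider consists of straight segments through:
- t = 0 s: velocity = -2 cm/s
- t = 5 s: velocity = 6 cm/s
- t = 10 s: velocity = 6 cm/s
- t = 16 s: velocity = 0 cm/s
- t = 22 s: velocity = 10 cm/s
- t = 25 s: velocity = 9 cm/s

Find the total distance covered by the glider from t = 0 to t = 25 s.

119 cm

Distance (not displacement) is the total path length: add the absolute areas under v-t.
0–5 s: v = 0 at t = 1.25 s; triangle areas 1.25 + 11.25 = 12.5 cm
5–10 s: |6| × 5 = 30 cm
10–16 s: |½(6 + 0)(6)| = 18 cm
16–22 s: |½(0 + 10)(6)| = 30 cm
22–25 s: |½(10 + 9)(3)| = 28.5 cm
Total distance = 119 cm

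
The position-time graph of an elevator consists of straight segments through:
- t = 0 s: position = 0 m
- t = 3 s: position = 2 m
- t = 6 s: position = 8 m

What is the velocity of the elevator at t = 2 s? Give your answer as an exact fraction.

Velocity is the slope of the x-t graph on 0–3 s: (2 − 0)/(3 − 0) = 2/3 m/s.

2/3 m/s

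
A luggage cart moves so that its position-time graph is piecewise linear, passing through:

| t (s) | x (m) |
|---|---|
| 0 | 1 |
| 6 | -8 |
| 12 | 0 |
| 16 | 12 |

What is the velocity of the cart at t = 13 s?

3 m/s

Velocity is the slope of the x-t graph on 12–16 s: (12 − 0)/(16 − 12) = 3 m/s.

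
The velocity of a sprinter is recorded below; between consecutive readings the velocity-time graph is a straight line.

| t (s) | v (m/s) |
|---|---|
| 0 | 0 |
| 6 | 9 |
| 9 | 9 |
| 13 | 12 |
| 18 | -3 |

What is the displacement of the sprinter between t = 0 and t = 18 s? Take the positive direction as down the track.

Displacement is the signed area under the v-t curve.
0–6 s: ½(0 + 9)(6) = 27 m
6–9 s: 9 × 3 = 27 m
9–13 s: ½(9 + 12)(4) = 42 m
13–18 s: ½(12 + -3)(5) = 22.5 m
Net displacement = 118.5 m

118.5 m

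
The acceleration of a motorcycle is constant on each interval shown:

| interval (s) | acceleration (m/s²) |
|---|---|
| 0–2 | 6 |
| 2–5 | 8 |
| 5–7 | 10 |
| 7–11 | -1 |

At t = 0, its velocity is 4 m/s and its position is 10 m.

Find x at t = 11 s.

446 m

On each constant-a segment, Δv = aΔt and Δx = v₀Δt + ½aΔt²; chain segment to segment.
0–2 s: v starts 4 m/s; Δx = 4·2 + ½·6·2² = 20 m; v ends 16 m/s.
2–5 s: v starts 16 m/s; Δx = 16·3 + ½·8·3² = 84 m; v ends 40 m/s.
5–7 s: v starts 40 m/s; Δx = 40·2 + ½·10·2² = 100 m; v ends 60 m/s.
7–11 s: v starts 60 m/s; Δx = 60·4 + ½·-1·4² = 232 m; v ends 56 m/s.
x(11) = 10 + Σ Δx = 446 m.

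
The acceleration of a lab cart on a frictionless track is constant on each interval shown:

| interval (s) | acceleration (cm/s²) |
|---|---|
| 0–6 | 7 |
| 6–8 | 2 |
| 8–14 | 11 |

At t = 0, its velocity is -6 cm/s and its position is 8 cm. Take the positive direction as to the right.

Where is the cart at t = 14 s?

612 cm

On each constant-a segment, Δv = aΔt and Δx = v₀Δt + ½aΔt²; chain segment to segment.
0–6 s: v starts -6 cm/s; Δx = -6·6 + ½·7·6² = 90 cm; v ends 36 cm/s.
6–8 s: v starts 36 cm/s; Δx = 36·2 + ½·2·2² = 76 cm; v ends 40 cm/s.
8–14 s: v starts 40 cm/s; Δx = 40·6 + ½·11·6² = 438 cm; v ends 106 cm/s.
x(14) = 8 + Σ Δx = 612 cm.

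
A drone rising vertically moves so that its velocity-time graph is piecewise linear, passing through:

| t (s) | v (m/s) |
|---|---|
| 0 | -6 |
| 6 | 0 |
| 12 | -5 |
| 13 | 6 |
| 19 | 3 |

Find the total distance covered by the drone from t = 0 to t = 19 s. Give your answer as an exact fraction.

Total distance travelled is ∫|v| dt — sum the magnitudes of each area piece.
0–6 s: |½(-6 + 0)(6)| = 18 m
6–12 s: |½(0 + -5)(6)| = 15 m
12–13 s: v = 0 at t = 137/11 s; triangle areas 25/22 + 18/11 = 61/22 m
13–19 s: |½(6 + 3)(6)| = 27 m
Total distance = 1381/22 m

1381/22 m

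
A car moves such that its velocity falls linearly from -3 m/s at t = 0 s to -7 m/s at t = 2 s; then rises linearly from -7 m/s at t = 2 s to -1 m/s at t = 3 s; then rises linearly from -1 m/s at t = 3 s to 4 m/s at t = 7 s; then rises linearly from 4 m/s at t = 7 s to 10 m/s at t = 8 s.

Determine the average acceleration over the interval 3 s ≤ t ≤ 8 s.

2.2 m/s²

Average acceleration = Δv/Δt = (10 − -1)/(8 − 3) = 2.2 m/s².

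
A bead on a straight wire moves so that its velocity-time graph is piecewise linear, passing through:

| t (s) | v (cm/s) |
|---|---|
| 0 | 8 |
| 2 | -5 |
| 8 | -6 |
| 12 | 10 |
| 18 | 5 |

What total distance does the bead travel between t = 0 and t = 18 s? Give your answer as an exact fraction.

1324/13 cm

Distance (not displacement) is the total path length: add the absolute areas under v-t.
0–2 s: v = 0 at t = 16/13 s; triangle areas 64/13 + 25/13 = 89/13 cm
2–8 s: |½(-5 + -6)(6)| = 33 cm
8–12 s: v = 0 at t = 9.5 s; triangle areas 4.5 + 12.5 = 17 cm
12–18 s: |½(10 + 5)(6)| = 45 cm
Total distance = 1324/13 cm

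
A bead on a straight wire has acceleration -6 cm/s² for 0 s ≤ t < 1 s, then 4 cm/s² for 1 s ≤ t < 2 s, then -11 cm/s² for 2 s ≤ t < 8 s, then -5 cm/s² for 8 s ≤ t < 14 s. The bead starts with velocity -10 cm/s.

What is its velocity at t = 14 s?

Δv equals the area under the a-t graph; then v = v₀ + Δv.
0–1 s: -6 × 1 = -6 cm/s
1–2 s: 4 × 1 = 4 cm/s
2–8 s: -11 × 6 = -66 cm/s
8–14 s: -5 × 6 = -30 cm/s
Δv = -98 cm/s, so v(14) = -10 + (-98) = -108 cm/s.

-108 cm/s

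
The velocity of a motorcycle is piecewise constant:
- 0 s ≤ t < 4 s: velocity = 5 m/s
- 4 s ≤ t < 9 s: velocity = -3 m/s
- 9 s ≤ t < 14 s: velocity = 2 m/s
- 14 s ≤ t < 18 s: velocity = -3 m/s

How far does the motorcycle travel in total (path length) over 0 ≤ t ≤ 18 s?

Total distance travelled is ∫|v| dt — sum the magnitudes of each area piece.
0–4 s: |5| × 4 = 20 m
4–9 s: |-3| × 5 = 15 m
9–14 s: |2| × 5 = 10 m
14–18 s: |-3| × 4 = 12 m
Total distance = 57 m

57 m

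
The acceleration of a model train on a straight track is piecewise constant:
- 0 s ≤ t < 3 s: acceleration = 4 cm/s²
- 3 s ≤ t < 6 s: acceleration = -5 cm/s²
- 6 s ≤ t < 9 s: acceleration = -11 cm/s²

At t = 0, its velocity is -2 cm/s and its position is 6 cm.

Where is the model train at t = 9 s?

On each constant-a segment, Δv = aΔt and Δx = v₀Δt + ½aΔt²; chain segment to segment.
0–3 s: v starts -2 cm/s; Δx = -2·3 + ½·4·3² = 12 cm; v ends 10 cm/s.
3–6 s: v starts 10 cm/s; Δx = 10·3 + ½·-5·3² = 7.5 cm; v ends -5 cm/s.
6–9 s: v starts -5 cm/s; Δx = -5·3 + ½·-11·3² = -64.5 cm; v ends -38 cm/s.
x(9) = 6 + Σ Δx = -39 cm.

-39 cm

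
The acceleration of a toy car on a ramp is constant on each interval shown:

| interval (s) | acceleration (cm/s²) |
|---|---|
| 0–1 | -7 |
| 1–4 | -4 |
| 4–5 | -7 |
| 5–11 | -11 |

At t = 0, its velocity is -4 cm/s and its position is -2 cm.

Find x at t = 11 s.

On each constant-a segment, Δv = aΔt and Δx = v₀Δt + ½aΔt²; chain segment to segment.
0–1 s: v starts -4 cm/s; Δx = -4·1 + ½·-7·1² = -7.5 cm; v ends -11 cm/s.
1–4 s: v starts -11 cm/s; Δx = -11·3 + ½·-4·3² = -51 cm; v ends -23 cm/s.
4–5 s: v starts -23 cm/s; Δx = -23·1 + ½·-7·1² = -26.5 cm; v ends -30 cm/s.
5–11 s: v starts -30 cm/s; Δx = -30·6 + ½·-11·6² = -378 cm; v ends -96 cm/s.
x(11) = -2 + Σ Δx = -465 cm.

-465 cm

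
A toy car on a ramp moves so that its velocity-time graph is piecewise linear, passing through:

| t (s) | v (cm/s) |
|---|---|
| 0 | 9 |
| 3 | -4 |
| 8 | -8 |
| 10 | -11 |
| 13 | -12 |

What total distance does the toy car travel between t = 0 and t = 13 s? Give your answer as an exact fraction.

Distance (not displacement) is the total path length: add the absolute areas under v-t.
0–3 s: v = 0 at t = 27/13 s; triangle areas 243/26 + 24/13 = 291/26 cm
3–8 s: |½(-4 + -8)(5)| = 30 cm
8–10 s: |½(-8 + -11)(2)| = 19 cm
10–13 s: |½(-11 + -12)(3)| = 34.5 cm
Total distance = 1231/13 cm

1231/13 cm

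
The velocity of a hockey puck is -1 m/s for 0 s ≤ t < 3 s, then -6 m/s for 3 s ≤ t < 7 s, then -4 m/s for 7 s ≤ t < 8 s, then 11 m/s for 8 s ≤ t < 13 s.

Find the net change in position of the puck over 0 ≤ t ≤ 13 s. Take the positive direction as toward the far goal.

24 m

Displacement is the signed area under the v-t curve.
0–3 s: -1 × 3 = -3 m
3–7 s: -6 × 4 = -24 m
7–8 s: -4 × 1 = -4 m
8–13 s: 11 × 5 = 55 m
Net displacement = 24 m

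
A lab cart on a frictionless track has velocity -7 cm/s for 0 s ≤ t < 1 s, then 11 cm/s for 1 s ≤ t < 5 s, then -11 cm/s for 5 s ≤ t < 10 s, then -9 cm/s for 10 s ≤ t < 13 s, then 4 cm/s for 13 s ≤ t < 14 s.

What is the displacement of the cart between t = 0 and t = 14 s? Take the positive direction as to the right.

-41 cm

Net displacement equals the area under the velocity-time graph (areas below the axis count negative).
0–1 s: -7 × 1 = -7 cm
1–5 s: 11 × 4 = 44 cm
5–10 s: -11 × 5 = -55 cm
10–13 s: -9 × 3 = -27 cm
13–14 s: 4 × 1 = 4 cm
Net displacement = -41 cm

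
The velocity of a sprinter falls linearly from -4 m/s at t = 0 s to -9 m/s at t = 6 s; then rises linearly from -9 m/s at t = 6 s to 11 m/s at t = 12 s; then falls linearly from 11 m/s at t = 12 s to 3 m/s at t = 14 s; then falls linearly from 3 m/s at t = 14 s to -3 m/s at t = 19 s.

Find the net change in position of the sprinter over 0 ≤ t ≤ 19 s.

-19 m

Displacement is the signed area under the v-t curve.
0–6 s: ½(-4 + -9)(6) = -39 m
6–12 s: ½(-9 + 11)(6) = 6 m
12–14 s: ½(11 + 3)(2) = 14 m
14–19 s: ½(3 + -3)(5) = 0 m
Net displacement = -19 m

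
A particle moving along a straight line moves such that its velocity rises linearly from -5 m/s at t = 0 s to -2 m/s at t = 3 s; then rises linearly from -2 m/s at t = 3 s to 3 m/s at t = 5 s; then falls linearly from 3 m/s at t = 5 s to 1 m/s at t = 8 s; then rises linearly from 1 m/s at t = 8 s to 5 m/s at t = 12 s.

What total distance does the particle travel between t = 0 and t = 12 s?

31.1 m

Distance (not displacement) is the total path length: add the absolute areas under v-t.
0–3 s: |½(-5 + -2)(3)| = 10.5 m
3–5 s: v = 0 at t = 3.8 s; triangle areas 0.8 + 1.8 = 2.6 m
5–8 s: |½(3 + 1)(3)| = 6 m
8–12 s: |½(1 + 5)(4)| = 12 m
Total distance = 31.1 m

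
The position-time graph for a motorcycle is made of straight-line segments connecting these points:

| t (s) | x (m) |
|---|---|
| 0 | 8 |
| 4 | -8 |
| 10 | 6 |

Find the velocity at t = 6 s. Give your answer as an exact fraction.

Velocity is the slope of the x-t graph on 4–10 s: (6 − -8)/(10 − 4) = 7/3 m/s.

7/3 m/s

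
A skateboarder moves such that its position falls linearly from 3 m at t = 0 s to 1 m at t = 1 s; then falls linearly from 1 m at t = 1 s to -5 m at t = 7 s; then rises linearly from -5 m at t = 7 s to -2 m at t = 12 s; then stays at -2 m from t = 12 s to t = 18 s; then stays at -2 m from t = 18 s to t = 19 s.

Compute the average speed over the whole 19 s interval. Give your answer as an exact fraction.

11/19 m/s

Average speed = (total path length)/(elapsed time); on a piecewise-linear x-t graph the path length is Σ|Δx|.
0–1 s: |Δx| = |1 − 3| = 2 m
1–7 s: |Δx| = |-5 − 1| = 6 m
7–12 s: |Δx| = |-2 − -5| = 3 m
12–18 s: |Δx| = |-2 − -2| = 0 m
18–19 s: |Δx| = |-2 − -2| = 0 m
Total path = 11 m; average speed = 11/19 = 11/19 m/s.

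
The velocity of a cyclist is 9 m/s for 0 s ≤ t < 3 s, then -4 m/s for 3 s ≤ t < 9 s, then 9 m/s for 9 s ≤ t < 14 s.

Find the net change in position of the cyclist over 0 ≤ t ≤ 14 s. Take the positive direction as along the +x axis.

48 m

Displacement is the signed area under the v-t curve.
0–3 s: 9 × 3 = 27 m
3–9 s: -4 × 6 = -24 m
9–14 s: 9 × 5 = 45 m
Net displacement = 48 m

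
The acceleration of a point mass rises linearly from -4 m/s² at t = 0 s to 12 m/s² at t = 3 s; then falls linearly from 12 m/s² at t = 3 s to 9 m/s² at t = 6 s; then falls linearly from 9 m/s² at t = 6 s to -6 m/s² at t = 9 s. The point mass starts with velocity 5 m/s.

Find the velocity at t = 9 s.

53 m/s

Δv equals the area under the a-t graph; then v = v₀ + Δv.
0–3 s: ½(-4 + 12)(3) = 12 m/s
3–6 s: ½(12 + 9)(3) = 31.5 m/s
6–9 s: ½(9 + -6)(3) = 4.5 m/s
Δv = 48 m/s, so v(9) = 5 + (48) = 53 m/s.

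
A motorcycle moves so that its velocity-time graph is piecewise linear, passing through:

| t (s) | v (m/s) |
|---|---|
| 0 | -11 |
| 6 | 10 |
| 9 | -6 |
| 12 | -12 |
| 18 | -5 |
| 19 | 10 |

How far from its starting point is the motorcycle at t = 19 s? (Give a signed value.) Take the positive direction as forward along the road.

-72.5 m

Displacement is the signed area under the v-t curve.
0–6 s: ½(-11 + 10)(6) = -3 m
6–9 s: ½(10 + -6)(3) = 6 m
9–12 s: ½(-6 + -12)(3) = -27 m
12–18 s: ½(-12 + -5)(6) = -51 m
18–19 s: ½(-5 + 10)(1) = 2.5 m
Net displacement = -72.5 m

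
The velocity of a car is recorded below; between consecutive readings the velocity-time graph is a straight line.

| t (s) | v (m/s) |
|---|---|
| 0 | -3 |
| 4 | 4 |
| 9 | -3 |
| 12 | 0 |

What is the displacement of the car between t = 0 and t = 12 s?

Net displacement equals the area under the velocity-time graph (areas below the axis count negative).
0–4 s: ½(-3 + 4)(4) = 2 m
4–9 s: ½(4 + -3)(5) = 2.5 m
9–12 s: ½(-3 + 0)(3) = -4.5 m
Net displacement = 0 m

0 m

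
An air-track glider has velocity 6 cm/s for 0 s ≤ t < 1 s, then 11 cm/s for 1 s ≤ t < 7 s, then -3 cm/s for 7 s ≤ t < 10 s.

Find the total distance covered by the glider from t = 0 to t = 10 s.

81 cm

Total distance travelled is ∫|v| dt — sum the magnitudes of each area piece.
0–1 s: |6| × 1 = 6 cm
1–7 s: |11| × 6 = 66 cm
7–10 s: |-3| × 3 = 9 cm
Total distance = 81 cm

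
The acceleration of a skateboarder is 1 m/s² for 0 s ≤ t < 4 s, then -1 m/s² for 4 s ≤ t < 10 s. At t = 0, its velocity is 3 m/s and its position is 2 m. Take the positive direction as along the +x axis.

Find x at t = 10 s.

46 m

On each constant-a segment, Δv = aΔt and Δx = v₀Δt + ½aΔt²; chain segment to segment.
0–4 s: v starts 3 m/s; Δx = 3·4 + ½·1·4² = 20 m; v ends 7 m/s.
4–10 s: v starts 7 m/s; Δx = 7·6 + ½·-1·6² = 24 m; v ends 1 m/s.
x(10) = 2 + Σ Δx = 46 m.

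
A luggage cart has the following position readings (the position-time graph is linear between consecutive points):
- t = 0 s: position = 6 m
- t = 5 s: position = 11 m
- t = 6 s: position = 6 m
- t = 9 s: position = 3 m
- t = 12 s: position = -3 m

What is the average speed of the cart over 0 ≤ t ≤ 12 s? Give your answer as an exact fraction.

19/12 m/s

Average speed = (total path length)/(elapsed time); on a piecewise-linear x-t graph the path length is Σ|Δx|.
0–5 s: |Δx| = |11 − 6| = 5 m
5–6 s: |Δx| = |6 − 11| = 5 m
6–9 s: |Δx| = |3 − 6| = 3 m
9–12 s: |Δx| = |-3 − 3| = 6 m
Total path = 19 m; average speed = 19/12 = 19/12 m/s.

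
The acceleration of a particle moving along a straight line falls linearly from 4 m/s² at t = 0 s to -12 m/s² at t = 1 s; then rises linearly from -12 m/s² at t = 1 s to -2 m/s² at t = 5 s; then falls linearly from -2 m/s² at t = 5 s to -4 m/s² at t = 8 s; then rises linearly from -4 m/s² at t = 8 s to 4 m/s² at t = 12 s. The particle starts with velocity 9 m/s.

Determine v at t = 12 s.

Δv equals the area under the a-t graph; then v = v₀ + Δv.
0–1 s: ½(4 + -12)(1) = -4 m/s
1–5 s: ½(-12 + -2)(4) = -28 m/s
5–8 s: ½(-2 + -4)(3) = -9 m/s
8–12 s: ½(-4 + 4)(4) = 0 m/s
Δv = -41 m/s, so v(12) = 9 + (-41) = -32 m/s.

-32 m/s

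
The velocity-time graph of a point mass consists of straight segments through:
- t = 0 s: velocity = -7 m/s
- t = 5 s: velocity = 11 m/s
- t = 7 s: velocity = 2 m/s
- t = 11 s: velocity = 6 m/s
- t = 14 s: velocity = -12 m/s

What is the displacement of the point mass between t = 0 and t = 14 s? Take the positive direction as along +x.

30 m

Displacement is the signed area under the v-t curve.
0–5 s: ½(-7 + 11)(5) = 10 m
5–7 s: ½(11 + 2)(2) = 13 m
7–11 s: ½(2 + 6)(4) = 16 m
11–14 s: ½(6 + -12)(3) = -9 m
Net displacement = 30 m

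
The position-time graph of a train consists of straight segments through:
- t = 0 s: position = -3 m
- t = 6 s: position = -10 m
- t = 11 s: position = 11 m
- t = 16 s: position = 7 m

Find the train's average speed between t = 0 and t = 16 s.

2 m/s

Average speed = (total path length)/(elapsed time); on a piecewise-linear x-t graph the path length is Σ|Δx|.
0–6 s: |Δx| = |-10 − -3| = 7 m
6–11 s: |Δx| = |11 − -10| = 21 m
11–16 s: |Δx| = |7 − 11| = 4 m
Total path = 32 m; average speed = 32/16 = 2 m/s.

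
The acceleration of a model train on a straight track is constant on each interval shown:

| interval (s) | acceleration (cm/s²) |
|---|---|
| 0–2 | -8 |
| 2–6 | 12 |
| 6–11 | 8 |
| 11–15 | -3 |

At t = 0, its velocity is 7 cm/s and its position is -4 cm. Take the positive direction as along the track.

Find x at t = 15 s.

641 cm

On each constant-a segment, Δv = aΔt and Δx = v₀Δt + ½aΔt²; chain segment to segment.
0–2 s: v starts 7 cm/s; Δx = 7·2 + ½·-8·2² = -2 cm; v ends -9 cm/s.
2–6 s: v starts -9 cm/s; Δx = -9·4 + ½·12·4² = 60 cm; v ends 39 cm/s.
6–11 s: v starts 39 cm/s; Δx = 39·5 + ½·8·5² = 295 cm; v ends 79 cm/s.
11–15 s: v starts 79 cm/s; Δx = 79·4 + ½·-3·4² = 292 cm; v ends 67 cm/s.
x(15) = -4 + Σ Δx = 641 cm.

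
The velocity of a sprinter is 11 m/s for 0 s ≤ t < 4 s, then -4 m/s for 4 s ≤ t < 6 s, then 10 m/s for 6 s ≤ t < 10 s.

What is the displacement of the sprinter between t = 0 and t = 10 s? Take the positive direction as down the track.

76 m

Net displacement equals the area under the velocity-time graph (areas below the axis count negative).
0–4 s: 11 × 4 = 44 m
4–6 s: -4 × 2 = -8 m
6–10 s: 10 × 4 = 40 m
Net displacement = 76 m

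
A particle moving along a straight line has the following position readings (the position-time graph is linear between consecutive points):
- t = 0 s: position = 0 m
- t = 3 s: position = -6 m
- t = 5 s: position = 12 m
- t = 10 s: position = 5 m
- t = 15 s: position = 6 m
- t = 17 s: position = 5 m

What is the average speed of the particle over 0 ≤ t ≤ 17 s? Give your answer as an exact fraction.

Average speed = (total path length)/(elapsed time); on a piecewise-linear x-t graph the path length is Σ|Δx|.
0–3 s: |Δx| = |-6 − 0| = 6 m
3–5 s: |Δx| = |12 − -6| = 18 m
5–10 s: |Δx| = |5 − 12| = 7 m
10–15 s: |Δx| = |6 − 5| = 1 m
15–17 s: |Δx| = |5 − 6| = 1 m
Total path = 33 m; average speed = 33/17 = 33/17 m/s.

33/17 m/s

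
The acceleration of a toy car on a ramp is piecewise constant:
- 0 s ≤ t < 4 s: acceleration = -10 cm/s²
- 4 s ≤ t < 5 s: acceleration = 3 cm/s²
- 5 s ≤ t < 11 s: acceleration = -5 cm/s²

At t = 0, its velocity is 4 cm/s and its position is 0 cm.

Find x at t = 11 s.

-386.5 cm

On each constant-a segment, Δv = aΔt and Δx = v₀Δt + ½aΔt²; chain segment to segment.
0–4 s: v starts 4 cm/s; Δx = 4·4 + ½·-10·4² = -64 cm; v ends -36 cm/s.
4–5 s: v starts -36 cm/s; Δx = -36·1 + ½·3·1² = -34.5 cm; v ends -33 cm/s.
5–11 s: v starts -33 cm/s; Δx = -33·6 + ½·-5·6² = -288 cm; v ends -63 cm/s.
x(11) = 0 + Σ Δx = -386.5 cm.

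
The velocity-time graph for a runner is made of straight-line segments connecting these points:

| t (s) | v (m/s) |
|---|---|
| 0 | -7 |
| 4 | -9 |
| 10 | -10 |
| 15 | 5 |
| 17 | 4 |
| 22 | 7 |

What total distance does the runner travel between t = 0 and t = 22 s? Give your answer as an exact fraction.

Total distance travelled is ∫|v| dt — sum the magnitudes of each area piece.
0–4 s: |½(-7 + -9)(4)| = 32 m
4–10 s: |½(-9 + -10)(6)| = 57 m
10–15 s: v = 0 at t = 40/3 s; triangle areas 50/3 + 25/6 = 125/6 m
15–17 s: |½(5 + 4)(2)| = 9 m
17–22 s: |½(4 + 7)(5)| = 27.5 m
Total distance = 439/3 m

439/3 m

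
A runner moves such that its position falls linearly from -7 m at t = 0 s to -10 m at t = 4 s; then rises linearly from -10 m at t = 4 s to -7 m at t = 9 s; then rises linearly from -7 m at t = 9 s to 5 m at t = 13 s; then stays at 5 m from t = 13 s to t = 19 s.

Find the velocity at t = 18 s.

0 m/s

Velocity is the slope of the x-t graph on 13–19 s: (5 − 5)/(19 − 13) = 0 m/s.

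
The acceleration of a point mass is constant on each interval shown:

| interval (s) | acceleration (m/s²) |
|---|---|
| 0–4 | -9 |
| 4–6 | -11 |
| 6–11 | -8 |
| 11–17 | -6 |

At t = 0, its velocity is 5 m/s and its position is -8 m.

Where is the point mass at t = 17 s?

-1175 m

On each constant-a segment, Δv = aΔt and Δx = v₀Δt + ½aΔt²; chain segment to segment.
0–4 s: v starts 5 m/s; Δx = 5·4 + ½·-9·4² = -52 m; v ends -31 m/s.
4–6 s: v starts -31 m/s; Δx = -31·2 + ½·-11·2² = -84 m; v ends -53 m/s.
6–11 s: v starts -53 m/s; Δx = -53·5 + ½·-8·5² = -365 m; v ends -93 m/s.
11–17 s: v starts -93 m/s; Δx = -93·6 + ½·-6·6² = -666 m; v ends -129 m/s.
x(17) = -8 + Σ Δx = -1175 m.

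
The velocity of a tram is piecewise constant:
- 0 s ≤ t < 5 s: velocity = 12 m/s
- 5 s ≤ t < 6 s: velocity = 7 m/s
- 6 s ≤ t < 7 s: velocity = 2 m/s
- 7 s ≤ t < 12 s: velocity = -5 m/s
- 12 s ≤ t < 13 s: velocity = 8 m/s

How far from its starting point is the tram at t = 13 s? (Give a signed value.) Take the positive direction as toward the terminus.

52 m

Displacement is the signed area under the v-t curve.
0–5 s: 12 × 5 = 60 m
5–6 s: 7 × 1 = 7 m
6–7 s: 2 × 1 = 2 m
7–12 s: -5 × 5 = -25 m
12–13 s: 8 × 1 = 8 m
Net displacement = 52 m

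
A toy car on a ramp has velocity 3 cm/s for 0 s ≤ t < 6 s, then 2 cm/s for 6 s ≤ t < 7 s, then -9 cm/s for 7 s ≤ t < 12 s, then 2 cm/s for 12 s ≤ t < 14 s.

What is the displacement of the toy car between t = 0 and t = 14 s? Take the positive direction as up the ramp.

Displacement is the signed area under the v-t curve.
0–6 s: 3 × 6 = 18 cm
6–7 s: 2 × 1 = 2 cm
7–12 s: -9 × 5 = -45 cm
12–14 s: 2 × 2 = 4 cm
Net displacement = -21 cm

-21 cm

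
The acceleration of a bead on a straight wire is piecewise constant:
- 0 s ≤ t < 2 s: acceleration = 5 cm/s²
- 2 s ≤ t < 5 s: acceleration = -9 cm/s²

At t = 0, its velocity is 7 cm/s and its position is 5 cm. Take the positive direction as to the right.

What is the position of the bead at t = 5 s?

On each constant-a segment, Δv = aΔt and Δx = v₀Δt + ½aΔt²; chain segment to segment.
0–2 s: v starts 7 cm/s; Δx = 7·2 + ½·5·2² = 24 cm; v ends 17 cm/s.
2–5 s: v starts 17 cm/s; Δx = 17·3 + ½·-9·3² = 10.5 cm; v ends -10 cm/s.
x(5) = 5 + Σ Δx = 39.5 cm.

39.5 cm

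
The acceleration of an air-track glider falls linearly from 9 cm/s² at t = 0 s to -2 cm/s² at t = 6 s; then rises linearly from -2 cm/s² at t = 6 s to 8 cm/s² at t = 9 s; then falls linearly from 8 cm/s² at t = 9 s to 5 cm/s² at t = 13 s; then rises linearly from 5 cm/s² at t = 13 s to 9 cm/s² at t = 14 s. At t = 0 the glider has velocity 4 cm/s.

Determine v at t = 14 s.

Δv equals the area under the a-t graph; then v = v₀ + Δv.
0–6 s: ½(9 + -2)(6) = 21 cm/s
6–9 s: ½(-2 + 8)(3) = 9 cm/s
9–13 s: ½(8 + 5)(4) = 26 cm/s
13–14 s: ½(5 + 9)(1) = 7 cm/s
Δv = 63 cm/s, so v(14) = 4 + (63) = 67 cm/s.

67 cm/s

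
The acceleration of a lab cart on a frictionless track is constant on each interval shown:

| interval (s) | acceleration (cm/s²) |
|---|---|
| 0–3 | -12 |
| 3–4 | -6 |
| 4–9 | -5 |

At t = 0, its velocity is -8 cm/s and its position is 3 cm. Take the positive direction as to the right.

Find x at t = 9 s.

-434.5 cm

On each constant-a segment, Δv = aΔt and Δx = v₀Δt + ½aΔt²; chain segment to segment.
0–3 s: v starts -8 cm/s; Δx = -8·3 + ½·-12·3² = -78 cm; v ends -44 cm/s.
3–4 s: v starts -44 cm/s; Δx = -44·1 + ½·-6·1² = -47 cm; v ends -50 cm/s.
4–9 s: v starts -50 cm/s; Δx = -50·5 + ½·-5·5² = -312.5 cm; v ends -75 cm/s.
x(9) = 3 + Σ Δx = -434.5 cm.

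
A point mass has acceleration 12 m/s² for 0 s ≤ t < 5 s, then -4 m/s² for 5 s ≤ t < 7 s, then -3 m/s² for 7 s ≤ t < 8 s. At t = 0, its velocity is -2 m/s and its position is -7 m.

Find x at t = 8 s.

On each constant-a segment, Δv = aΔt and Δx = v₀Δt + ½aΔt²; chain segment to segment.
0–5 s: v starts -2 m/s; Δx = -2·5 + ½·12·5² = 140 m; v ends 58 m/s.
5–7 s: v starts 58 m/s; Δx = 58·2 + ½·-4·2² = 108 m; v ends 50 m/s.
7–8 s: v starts 50 m/s; Δx = 50·1 + ½·-3·1² = 48.5 m; v ends 47 m/s.
x(8) = -7 + Σ Δx = 289.5 m.

289.5 m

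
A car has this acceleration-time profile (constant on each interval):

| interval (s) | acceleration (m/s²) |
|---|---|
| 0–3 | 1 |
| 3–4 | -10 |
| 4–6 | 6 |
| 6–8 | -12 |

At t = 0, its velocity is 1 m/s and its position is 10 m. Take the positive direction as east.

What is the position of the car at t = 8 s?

On each constant-a segment, Δv = aΔt and Δx = v₀Δt + ½aΔt²; chain segment to segment.
0–3 s: v starts 1 m/s; Δx = 1·3 + ½·1·3² = 7.5 m; v ends 4 m/s.
3–4 s: v starts 4 m/s; Δx = 4·1 + ½·-10·1² = -1 m; v ends -6 m/s.
4–6 s: v starts -6 m/s; Δx = -6·2 + ½·6·2² = 0 m; v ends 6 m/s.
6–8 s: v starts 6 m/s; Δx = 6·2 + ½·-12·2² = -12 m; v ends -18 m/s.
x(8) = 10 + Σ Δx = 4.5 m.

4.5 m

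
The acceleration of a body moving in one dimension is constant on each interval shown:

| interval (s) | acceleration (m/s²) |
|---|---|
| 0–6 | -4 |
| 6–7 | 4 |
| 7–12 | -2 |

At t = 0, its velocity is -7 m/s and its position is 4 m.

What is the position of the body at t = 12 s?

On each constant-a segment, Δv = aΔt and Δx = v₀Δt + ½aΔt²; chain segment to segment.
0–6 s: v starts -7 m/s; Δx = -7·6 + ½·-4·6² = -114 m; v ends -31 m/s.
6–7 s: v starts -31 m/s; Δx = -31·1 + ½·4·1² = -29 m; v ends -27 m/s.
7–12 s: v starts -27 m/s; Δx = -27·5 + ½·-2·5² = -160 m; v ends -37 m/s.
x(12) = 4 + Σ Δx = -299 m.

-299 m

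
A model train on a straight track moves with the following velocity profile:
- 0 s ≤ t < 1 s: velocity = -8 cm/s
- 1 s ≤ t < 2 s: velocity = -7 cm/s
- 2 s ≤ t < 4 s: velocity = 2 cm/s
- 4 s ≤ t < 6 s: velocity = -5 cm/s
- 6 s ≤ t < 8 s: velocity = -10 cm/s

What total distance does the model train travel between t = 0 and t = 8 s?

Total distance travelled is ∫|v| dt — sum the magnitudes of each area piece.
0–1 s: |-8| × 1 = 8 cm
1–2 s: |-7| × 1 = 7 cm
2–4 s: |2| × 2 = 4 cm
4–6 s: |-5| × 2 = 10 cm
6–8 s: |-10| × 2 = 20 cm
Total distance = 49 cm

49 cm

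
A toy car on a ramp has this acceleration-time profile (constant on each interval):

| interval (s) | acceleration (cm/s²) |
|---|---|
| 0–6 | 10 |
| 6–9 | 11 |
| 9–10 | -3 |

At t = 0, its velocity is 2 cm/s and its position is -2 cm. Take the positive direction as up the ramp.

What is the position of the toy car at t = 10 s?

On each constant-a segment, Δv = aΔt and Δx = v₀Δt + ½aΔt²; chain segment to segment.
0–6 s: v starts 2 cm/s; Δx = 2·6 + ½·10·6² = 192 cm; v ends 62 cm/s.
6–9 s: v starts 62 cm/s; Δx = 62·3 + ½·11·3² = 235.5 cm; v ends 95 cm/s.
9–10 s: v starts 95 cm/s; Δx = 95·1 + ½·-3·1² = 93.5 cm; v ends 92 cm/s.
x(10) = -2 + Σ Δx = 519 cm.

519 cm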